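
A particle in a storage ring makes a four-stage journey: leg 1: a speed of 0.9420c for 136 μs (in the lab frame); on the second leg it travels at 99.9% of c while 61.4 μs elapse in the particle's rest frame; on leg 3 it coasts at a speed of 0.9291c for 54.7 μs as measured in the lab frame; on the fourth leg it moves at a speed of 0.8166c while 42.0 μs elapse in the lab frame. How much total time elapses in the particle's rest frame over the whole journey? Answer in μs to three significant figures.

Leg 1: γ = 1/√(1 − 0.9420²) = 1/√0.1126 = 2.980; τ_1 = 136/2.980 = 45.64 μs.
Leg 2: 61.4 μs is already measured in the particle's rest frame.
Leg 3: γ = 1/√(1 − 0.9291²) = 1/√0.1368 = 2.704; τ_3 = 54.7/2.704 = 20.23 μs.
Leg 4: γ = 1/√(1 − 0.8166²) = 1/√0.3332 = 1.732; τ_4 = 42.0/1.732 = 24.24 μs.
Total: 45.64 + 61.40 + 20.23 + 24.24 μs.

τ = 152 μs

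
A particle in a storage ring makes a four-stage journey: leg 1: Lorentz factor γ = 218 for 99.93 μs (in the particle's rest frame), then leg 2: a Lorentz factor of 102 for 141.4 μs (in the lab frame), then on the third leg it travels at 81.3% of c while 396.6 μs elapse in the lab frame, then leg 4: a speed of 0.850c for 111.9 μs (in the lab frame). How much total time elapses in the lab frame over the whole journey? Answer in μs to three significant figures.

Leg 1: γ = 218; Δt_1 = 218.0 × 99.93 = 2.178×10⁴ μs.
Leg 2: 141.4 μs is already measured in the lab frame.
Leg 3: 396.6 μs is already measured in the lab frame.
Leg 4: 111.9 μs is already measured in the lab frame.
Total: 2.178×10⁴ + 141.4 + 396.6 + 111.9 μs.

Δt = 2.24×10⁴ μs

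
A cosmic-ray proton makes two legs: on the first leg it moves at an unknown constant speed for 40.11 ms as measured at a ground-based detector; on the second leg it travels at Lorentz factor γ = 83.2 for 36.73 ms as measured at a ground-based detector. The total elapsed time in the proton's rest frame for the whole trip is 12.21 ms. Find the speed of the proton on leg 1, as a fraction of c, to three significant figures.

β = 0.956

Leg 1: speed unknown; τ_1 = 40.11/γ_1.
Leg 2: γ = 83.2; τ_2 = 36.73/83.20 = 0.4415 ms.
Total proper time: τ_1 + 0.4415 = 12.21, so τ_1 = 12.21 − 0.4415 = 11.77 ms.
γ_1 = 40.11/11.77 = 3.408; β = √(1 − 1/γ²) = √0.9139.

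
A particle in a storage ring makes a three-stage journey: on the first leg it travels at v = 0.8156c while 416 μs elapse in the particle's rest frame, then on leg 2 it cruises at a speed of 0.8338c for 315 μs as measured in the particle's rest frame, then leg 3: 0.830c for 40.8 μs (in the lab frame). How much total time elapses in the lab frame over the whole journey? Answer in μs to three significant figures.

Leg 1: γ = 1/√(1 − 0.8156²) = 1/√0.3348 = 1.728; Δt_1 = 1.728 × 416 = 719.0 μs.
Leg 2: γ = 1/√(1 − 0.8338²) = 1/√0.3048 = 1.811; Δt_2 = 1.811 × 315 = 570.6 μs.
Leg 3: 40.8 μs is already measured in the lab frame.
Total: 719.0 + 570.6 + 40.80 μs.

Δt = 1330 μs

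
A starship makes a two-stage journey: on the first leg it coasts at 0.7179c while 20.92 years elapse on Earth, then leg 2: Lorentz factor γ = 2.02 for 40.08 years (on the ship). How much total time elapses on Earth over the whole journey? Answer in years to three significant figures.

Δt = 102 years

Leg 1: 20.92 years is already measured on Earth.
Leg 2: γ = 2.02; Δt_2 = 2.020 × 40.08 = 80.96 years.
Total: 20.92 + 80.96 years.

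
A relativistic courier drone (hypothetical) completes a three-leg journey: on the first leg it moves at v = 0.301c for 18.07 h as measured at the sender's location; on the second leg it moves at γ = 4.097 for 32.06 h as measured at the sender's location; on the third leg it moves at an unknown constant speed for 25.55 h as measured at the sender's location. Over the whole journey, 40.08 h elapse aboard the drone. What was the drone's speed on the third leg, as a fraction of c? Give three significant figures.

β = 0.809

Leg 1: γ = 1/√(1 − 0.301²) = 1/√0.9094 = 1.049; τ_1 = 18.07/1.049 = 17.23 h.
Leg 2: γ = 4.097; τ_2 = 32.06/4.097 = 7.825 h.
Leg 3: speed unknown; τ_3 = 25.55/γ_3.
Total proper time: 17.23 + 7.825 + τ_3 = 40.08, so τ_3 = 40.08 − 25.06 = 15.02 h.
γ_3 = 25.55/15.02 = 1.701; β = √(1 − 1/γ²) = √0.6543.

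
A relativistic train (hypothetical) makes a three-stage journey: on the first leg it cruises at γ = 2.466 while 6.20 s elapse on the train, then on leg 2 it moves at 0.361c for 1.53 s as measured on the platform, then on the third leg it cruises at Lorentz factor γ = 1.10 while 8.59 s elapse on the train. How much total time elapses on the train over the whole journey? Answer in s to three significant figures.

τ = 16.2 s

Leg 1: 6.20 s is already measured on the train.
Leg 2: γ = 1/√(1 − 0.361²) = 1/√0.8697 = 1.072; τ_2 = 1.53/1.072 = 1.427 s.
Leg 3: 8.59 s is already measured on the train.
Total: 6.200 + 1.427 + 8.590 s.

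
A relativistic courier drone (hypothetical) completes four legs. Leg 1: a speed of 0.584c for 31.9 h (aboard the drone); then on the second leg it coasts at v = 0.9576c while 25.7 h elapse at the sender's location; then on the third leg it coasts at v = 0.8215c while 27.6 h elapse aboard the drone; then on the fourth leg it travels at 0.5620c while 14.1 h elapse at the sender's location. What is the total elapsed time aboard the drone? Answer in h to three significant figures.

τ = 78.6 h

Leg 1: 31.9 h is already measured aboard the drone.
Leg 2: γ = 1/√(1 − 0.9576²) = 1/√0.08300 = 3.471; τ_2 = 25.7/3.471 = 7.404 h.
Leg 3: 27.6 h is already measured aboard the drone.
Leg 4: γ = 1/√(1 − 0.5620²) = 1/√0.6842 = 1.209; τ_4 = 14.1/1.209 = 11.66 h.
Total: 31.90 + 7.404 + 27.60 + 11.66 h.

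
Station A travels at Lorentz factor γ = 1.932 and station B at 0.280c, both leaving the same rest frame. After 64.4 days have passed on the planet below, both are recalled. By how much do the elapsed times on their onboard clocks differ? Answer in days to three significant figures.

A: γ = 1.932; τ_A = 64.4/1.932 = 33.33 days.
B: γ = 1/√(1 − 0.280²) = 25/24 ≈ 1.042; τ_B = 64.4/1.042 = 61.82 days.

|τ_A − τ_B| = 28.5 days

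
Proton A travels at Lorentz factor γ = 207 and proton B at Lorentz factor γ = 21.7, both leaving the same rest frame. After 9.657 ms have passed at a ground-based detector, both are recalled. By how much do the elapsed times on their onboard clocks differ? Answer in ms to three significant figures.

A: γ = 207; τ_A = 9.657/207.0 = 0.04665 ms.
B: γ = 21.7; τ_B = 9.657/21.70 = 0.4450 ms.

|τ_A − τ_B| = 0.398 ms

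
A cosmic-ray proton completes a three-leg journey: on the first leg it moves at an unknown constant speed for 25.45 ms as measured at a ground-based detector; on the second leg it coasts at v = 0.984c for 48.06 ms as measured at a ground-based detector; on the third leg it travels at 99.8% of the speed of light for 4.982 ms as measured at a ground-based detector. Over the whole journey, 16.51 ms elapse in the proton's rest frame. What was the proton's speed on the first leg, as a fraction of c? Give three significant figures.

Leg 1: speed unknown; τ_1 = 25.45/γ_1.
Leg 2: γ = 1/√(1 − 0.984²) = 1/√0.03174 = 5.613; τ_2 = 48.06/5.613 = 8.563 ms.
Leg 3: β = 0.998; γ = 1/√(1 − 0.998²) = 1/√0.003996 = 15.82; τ_3 = 4.982/15.82 = 0.3149 ms.
Total proper time: τ_1 + 8.563 + 0.3149 = 16.51, so τ_1 = 16.51 − 8.878 = 7.632 ms.
γ_1 = 25.45/7.632 = 3.335; β = √(1 − 1/γ²) = √0.9101.

β = 0.954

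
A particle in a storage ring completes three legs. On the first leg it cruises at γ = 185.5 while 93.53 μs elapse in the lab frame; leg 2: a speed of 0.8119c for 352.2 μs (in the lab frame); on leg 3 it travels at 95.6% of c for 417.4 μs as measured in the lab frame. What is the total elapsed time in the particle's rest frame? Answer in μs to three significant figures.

τ = 329 μs

Leg 1: γ = 185.5; τ_1 = 93.53/185.5 = 0.5042 μs.
Leg 2: γ = 1/√(1 − 0.8119²) = 1/√0.3408 = 1.713; τ_2 = 352.2/1.713 = 205.6 μs.
Leg 3: β = 0.956; γ = 1/√(1 − 0.956²) = 1/√0.08606 = 3.409; τ_3 = 417.4/3.409 = 122.5 μs.
Total: 0.5042 + 205.6 + 122.5 μs.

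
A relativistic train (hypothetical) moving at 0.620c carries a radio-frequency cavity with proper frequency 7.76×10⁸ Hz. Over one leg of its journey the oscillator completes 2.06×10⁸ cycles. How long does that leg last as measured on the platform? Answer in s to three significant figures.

γ = 1/√(1 − 0.620²) = 1/√0.6156 = 1.275
Proper time for N cycles: τ = N/f = 2.06×10⁸/(7.76×10⁸) = 2.655×10⁻¹ s = 0.2655 s.
Lab-frame duration Δt = γτ = 1.275 × 0.2655 = 0.3383 s.

Δt = 0.338 s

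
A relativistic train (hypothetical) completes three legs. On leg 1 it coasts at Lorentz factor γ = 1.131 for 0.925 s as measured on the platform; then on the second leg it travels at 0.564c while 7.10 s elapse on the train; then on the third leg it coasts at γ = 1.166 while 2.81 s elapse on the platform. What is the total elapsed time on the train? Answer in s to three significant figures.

τ = 10.3 s

Leg 1: γ = 1.131; τ_1 = 0.925/1.131 = 0.8179 s.
Leg 2: 7.10 s is already measured on the train.
Leg 3: γ = 1.166; τ_3 = 2.81/1.166 = 2.410 s.
Total: 0.8179 + 7.100 + 2.410 s.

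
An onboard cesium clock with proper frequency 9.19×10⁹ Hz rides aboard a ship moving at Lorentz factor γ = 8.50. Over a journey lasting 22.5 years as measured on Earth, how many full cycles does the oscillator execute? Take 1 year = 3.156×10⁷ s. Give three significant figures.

N = 7.68×10¹⁷

γ = 8.50
The oscillator's own cycle count is N = f × τ where τ is the proper time on the ship. τ = Δt/γ = 22.5/8.500 = 2.647 years = 8.354×10⁷ s.
N = 9.19×10⁹ × 8.354×10⁷ = 7.677×10¹⁷.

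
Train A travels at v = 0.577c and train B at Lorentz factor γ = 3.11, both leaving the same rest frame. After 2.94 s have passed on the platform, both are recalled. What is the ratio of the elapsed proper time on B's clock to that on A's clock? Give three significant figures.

τ_B/τ_A = 0.394

A: γ = 1/√(1 − 0.577²) = 1/√0.6671 = 1.224. B: γ = 3.11.
τ_A/τ_B = γ_B/γ_A = 3.110/1.224 = 2.540, so τ_B/τ_A = 0.3937.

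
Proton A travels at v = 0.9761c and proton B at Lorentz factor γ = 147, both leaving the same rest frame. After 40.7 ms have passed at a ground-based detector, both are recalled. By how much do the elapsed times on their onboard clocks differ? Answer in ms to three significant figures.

|τ_A − τ_B| = 8.57 ms

A: γ = 1/√(1 − 0.9761²) = 1/√0.04723 = 4.601; τ_A = 40.7/4.601 = 8.845 ms.
B: γ = 147; τ_B = 40.7/147.0 = 0.2769 ms.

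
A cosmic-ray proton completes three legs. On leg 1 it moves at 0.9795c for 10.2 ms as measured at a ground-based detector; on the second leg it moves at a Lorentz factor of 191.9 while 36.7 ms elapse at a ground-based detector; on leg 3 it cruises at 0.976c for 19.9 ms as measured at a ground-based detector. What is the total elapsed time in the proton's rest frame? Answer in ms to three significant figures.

τ = 6.58 ms

Leg 1: γ = 1/√(1 − 0.9795²) = 1/√0.04058 = 4.964; τ_1 = 10.2/4.964 = 2.055 ms.
Leg 2: γ = 191.9; τ_2 = 36.7/191.9 = 0.1912 ms.
Leg 3: γ = 1/√(1 − 0.976²) = 1/√0.04742 = 4.592; τ_3 = 19.9/4.592 = 4.334 ms.
Total: 2.055 + 0.1912 + 4.334 ms.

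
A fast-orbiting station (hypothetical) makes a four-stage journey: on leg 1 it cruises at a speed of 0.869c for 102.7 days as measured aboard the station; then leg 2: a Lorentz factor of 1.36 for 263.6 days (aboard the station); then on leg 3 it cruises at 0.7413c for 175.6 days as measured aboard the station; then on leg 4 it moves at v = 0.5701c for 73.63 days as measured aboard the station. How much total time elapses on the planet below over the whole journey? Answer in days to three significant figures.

Leg 1: γ = 1/√(1 − 0.869²) = 1/√0.2448 = 2.021; Δt_1 = 2.021 × 102.7 = 207.6 days.
Leg 2: γ = 1.36; Δt_2 = 1.360 × 263.6 = 358.5 days.
Leg 3: γ = 1/√(1 − 0.7413²) = 1/√0.4505 = 1.490; Δt_3 = 1.490 × 175.6 = 261.6 days.
Leg 4: γ = 1/√(1 − 0.5701²) = 1/√0.6750 = 1.217; Δt_4 = 1.217 × 73.63 = 89.62 days.
Total: 207.6 + 358.5 + 261.6 + 89.62 days.

Δt = 917 days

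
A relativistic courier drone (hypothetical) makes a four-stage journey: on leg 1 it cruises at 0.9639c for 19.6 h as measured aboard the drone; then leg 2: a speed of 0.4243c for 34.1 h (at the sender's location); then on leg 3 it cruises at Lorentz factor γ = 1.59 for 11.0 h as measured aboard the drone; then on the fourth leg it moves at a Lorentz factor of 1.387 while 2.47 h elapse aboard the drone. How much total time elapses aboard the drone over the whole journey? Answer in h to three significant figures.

Leg 1: 19.6 h is already measured aboard the drone.
Leg 2: γ = 1/√(1 − 0.4243²) = 1/√0.8200 = 1.104; τ_2 = 34.1/1.104 = 30.88 h.
Leg 3: 11.0 h is already measured aboard the drone.
Leg 4: 2.47 h is already measured aboard the drone.
Total: 19.60 + 30.88 + 11.00 + 2.470 h.

τ = 63.9 h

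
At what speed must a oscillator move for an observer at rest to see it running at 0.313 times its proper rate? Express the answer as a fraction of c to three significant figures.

β = 0.950

Rate ratio = 1/γ, so γ = 1/0.313 = 3.195.
β = √(1 − 1/γ²) = √(1 − 0.313²) = √0.9020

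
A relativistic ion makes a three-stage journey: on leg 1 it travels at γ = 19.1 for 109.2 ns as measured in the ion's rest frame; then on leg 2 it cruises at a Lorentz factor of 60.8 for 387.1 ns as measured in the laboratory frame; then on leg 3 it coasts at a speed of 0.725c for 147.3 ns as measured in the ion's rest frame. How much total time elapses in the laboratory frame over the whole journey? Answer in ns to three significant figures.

Leg 1: γ = 19.1; Δt_1 = 19.10 × 109.2 = 2086 ns.
Leg 2: 387.1 ns is already measured in the laboratory frame.
Leg 3: γ = 1/√(1 − 0.725²) = 1/√0.4744 = 1.452; Δt_3 = 1.452 × 147.3 = 213.9 ns.
Total: 2086 + 387.1 + 213.9 ns.

Δt = 2690 ns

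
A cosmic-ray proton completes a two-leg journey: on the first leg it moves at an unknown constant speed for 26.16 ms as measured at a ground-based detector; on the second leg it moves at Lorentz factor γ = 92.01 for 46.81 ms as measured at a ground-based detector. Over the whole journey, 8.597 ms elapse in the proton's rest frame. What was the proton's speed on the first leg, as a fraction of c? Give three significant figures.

Leg 1: speed unknown; τ_1 = 26.16/γ_1.
Leg 2: γ = 92.01; τ_2 = 46.81/92.01 = 0.5087 ms.
Total proper time: τ_1 + 0.5087 = 8.597, so τ_1 = 8.597 − 0.5087 = 8.088 ms.
γ_1 = 26.16/8.088 = 3.234; β = √(1 − 1/γ²) = √0.9044.

β = 0.951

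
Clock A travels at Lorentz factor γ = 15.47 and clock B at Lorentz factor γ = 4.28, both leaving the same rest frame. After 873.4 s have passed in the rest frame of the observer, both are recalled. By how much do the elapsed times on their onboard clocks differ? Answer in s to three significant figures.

|τ_A − τ_B| = 148 s

A: γ = 15.47; τ_A = 873.4/15.47 = 56.46 s.
B: γ = 4.28; τ_B = 873.4/4.280 = 204.1 s.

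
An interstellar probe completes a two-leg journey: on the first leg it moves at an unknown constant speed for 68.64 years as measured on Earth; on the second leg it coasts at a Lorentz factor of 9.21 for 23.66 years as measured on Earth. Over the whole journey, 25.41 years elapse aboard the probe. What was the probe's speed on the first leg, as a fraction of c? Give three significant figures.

β = 0.943

Leg 1: speed unknown; τ_1 = 68.64/γ_1.
Leg 2: γ = 9.21; τ_2 = 23.66/9.210 = 2.569 years.
Total proper time: τ_1 + 2.569 = 25.41, so τ_1 = 25.41 − 2.569 = 22.84 years.
γ_1 = 68.64/22.84 = 3.005; β = √(1 − 1/γ²) = √0.8893.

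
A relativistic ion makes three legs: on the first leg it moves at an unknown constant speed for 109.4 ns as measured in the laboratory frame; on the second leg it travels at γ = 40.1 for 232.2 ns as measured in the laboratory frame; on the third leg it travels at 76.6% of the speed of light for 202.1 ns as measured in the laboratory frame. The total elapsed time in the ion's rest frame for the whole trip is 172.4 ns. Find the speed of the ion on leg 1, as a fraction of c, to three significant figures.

β = 0.942

Leg 1: speed unknown; τ_1 = 109.4/γ_1.
Leg 2: γ = 40.1; τ_2 = 232.2/40.10 = 5.791 ns.
Leg 3: β = 0.766; γ = 1/√(1 − 0.766²) = 1/√0.4132 = 1.556; τ_3 = 202.1/1.556 = 129.9 ns.
Total proper time: τ_1 + 5.791 + 129.9 = 172.4, so τ_1 = 172.4 − 135.7 = 36.69 ns.
γ_1 = 109.4/36.69 = 2.982; β = √(1 − 1/γ²) = √0.8875.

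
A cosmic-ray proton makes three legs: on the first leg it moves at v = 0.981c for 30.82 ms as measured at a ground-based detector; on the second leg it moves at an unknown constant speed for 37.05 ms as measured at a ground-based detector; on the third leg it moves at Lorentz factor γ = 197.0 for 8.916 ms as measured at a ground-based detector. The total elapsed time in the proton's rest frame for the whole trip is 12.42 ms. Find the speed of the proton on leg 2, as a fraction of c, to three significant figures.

β = 0.985

Leg 1: γ = 1/√(1 − 0.981²) = 1/√0.03764 = 5.154; τ_1 = 30.82/5.154 = 5.979 ms.
Leg 2: speed unknown; τ_2 = 37.05/γ_2.
Leg 3: γ = 197.0; τ_3 = 8.916/197.0 = 0.04526 ms.
Total proper time: 5.979 + τ_2 + 0.04526 = 12.42, so τ_2 = 12.42 − 6.025 = 6.395 ms.
γ_2 = 37.05/6.395 = 5.793; β = √(1 − 1/γ²) = √0.9702.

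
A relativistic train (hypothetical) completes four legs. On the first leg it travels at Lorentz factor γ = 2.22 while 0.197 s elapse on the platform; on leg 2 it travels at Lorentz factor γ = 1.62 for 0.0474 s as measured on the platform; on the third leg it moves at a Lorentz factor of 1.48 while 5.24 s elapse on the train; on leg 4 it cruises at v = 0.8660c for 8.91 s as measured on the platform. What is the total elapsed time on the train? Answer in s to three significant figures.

Leg 1: γ = 2.22; τ_1 = 0.197/2.220 = 0.08874 s.
Leg 2: γ = 1.62; τ_2 = 0.0474/1.620 = 0.02926 s.
Leg 3: 5.24 s is already measured on the train.
Leg 4: γ = 1/√(1 − 0.8660²) = 1/√0.2500 = 2.000; τ_4 = 8.91/2.000 = 4.455 s.
Total: 0.08874 + 0.02926 + 5.240 + 4.455 s.

τ = 9.81 s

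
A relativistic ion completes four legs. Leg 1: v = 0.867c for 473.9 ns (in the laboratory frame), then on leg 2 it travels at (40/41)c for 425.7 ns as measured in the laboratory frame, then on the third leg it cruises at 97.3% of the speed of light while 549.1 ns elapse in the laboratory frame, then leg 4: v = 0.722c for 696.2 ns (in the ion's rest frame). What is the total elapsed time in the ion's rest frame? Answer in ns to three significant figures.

τ = 1150 ns

Leg 1: γ = 1/√(1 − 0.867²) = 1/√0.2483 = 2.007; τ_1 = 473.9/2.007 = 236.1 ns.
Leg 2: γ = 1/√(1 − (40/41)²) = 41/9 ≈ 4.556; τ_2 = 425.7/4.556 = 93.45 ns.
Leg 3: β = 0.973; γ = 1/√(1 − 0.973²) = 1/√0.05327 = 4.333; τ_3 = 549.1/4.333 = 126.7 ns.
Leg 4: 696.2 ns is already measured in the ion's rest frame.
Total: 236.1 + 93.45 + 126.7 + 696.2 ns.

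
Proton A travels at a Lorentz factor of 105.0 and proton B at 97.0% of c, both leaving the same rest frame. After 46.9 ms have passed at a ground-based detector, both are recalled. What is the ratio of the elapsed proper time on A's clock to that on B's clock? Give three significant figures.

τ_A/τ_B = 0.0392

A: γ = 105.0. B: β = 0.970; γ = 1/√(1 − 0.970²) = 1/√0.05910 = 4.113.
τ_A/τ_B = γ_B/γ_A = 4.113/105.0 = 0.03918, so τ_A/τ_B = 0.03918.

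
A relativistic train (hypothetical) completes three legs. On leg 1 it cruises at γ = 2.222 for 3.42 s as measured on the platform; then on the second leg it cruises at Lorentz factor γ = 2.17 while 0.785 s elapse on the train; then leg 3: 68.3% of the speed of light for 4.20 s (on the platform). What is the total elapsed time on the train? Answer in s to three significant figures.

τ = 5.39 s

Leg 1: γ = 2.222; τ_1 = 3.42/2.222 = 1.539 s.
Leg 2: 0.785 s is already measured on the train.
Leg 3: β = 0.683; γ = 1/√(1 − 0.683²) = 1/√0.5335 = 1.369; τ_3 = 4.20/1.369 = 3.068 s.
Total: 1.539 + 0.7850 + 3.068 s.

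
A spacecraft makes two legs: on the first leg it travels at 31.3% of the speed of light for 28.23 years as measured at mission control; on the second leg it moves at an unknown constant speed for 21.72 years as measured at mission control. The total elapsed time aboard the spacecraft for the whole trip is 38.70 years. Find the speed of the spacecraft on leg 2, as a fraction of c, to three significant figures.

Leg 1: β = 0.313; γ = 1/√(1 − 0.313²) = 1/√0.9020 = 1.053; τ_1 = 28.23/1.053 = 26.81 years.
Leg 2: speed unknown; τ_2 = 21.72/γ_2.
Total proper time: 26.81 + τ_2 = 38.70, so τ_2 = 38.70 − 26.81 = 11.89 years.
γ_2 = 21.72/11.89 = 1.827; β = √(1 − 1/γ²) = √0.7004.

β = 0.837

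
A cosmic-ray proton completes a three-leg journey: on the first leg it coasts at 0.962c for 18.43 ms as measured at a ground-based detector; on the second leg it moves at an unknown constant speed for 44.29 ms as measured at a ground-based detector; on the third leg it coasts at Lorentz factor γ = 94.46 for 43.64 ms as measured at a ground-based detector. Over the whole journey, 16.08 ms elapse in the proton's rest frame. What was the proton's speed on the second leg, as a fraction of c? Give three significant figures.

β = 0.971

Leg 1: γ = 1/√(1 − 0.962²) = 1/√0.07456 = 3.662; τ_1 = 18.43/3.662 = 5.032 ms.
Leg 2: speed unknown; τ_2 = 44.29/γ_2.
Leg 3: γ = 94.46; τ_3 = 43.64/94.46 = 0.4620 ms.
Total proper time: 5.032 + τ_2 + 0.4620 = 16.08, so τ_2 = 16.08 − 5.494 = 10.59 ms.
γ_2 = 44.29/10.59 = 4.184; β = √(1 − 1/γ²) = √0.9429.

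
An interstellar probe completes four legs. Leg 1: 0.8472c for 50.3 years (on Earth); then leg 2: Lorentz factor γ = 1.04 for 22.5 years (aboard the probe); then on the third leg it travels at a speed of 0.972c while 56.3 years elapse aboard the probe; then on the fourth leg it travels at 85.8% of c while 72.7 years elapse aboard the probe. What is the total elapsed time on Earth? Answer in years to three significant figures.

Leg 1: 50.3 years is already measured on Earth.
Leg 2: γ = 1.04; Δt_2 = 1.040 × 22.5 = 23.40 years.
Leg 3: γ = 1/√(1 − 0.972²) = 1/√0.05522 = 4.256; Δt_3 = 4.256 × 56.3 = 239.6 years.
Leg 4: β = 0.858; γ = 1/√(1 − 0.858²) = 1/√0.2638 = 1.947; Δt_4 = 1.947 × 72.7 = 141.5 years.
Total: 50.30 + 23.40 + 239.6 + 141.5 years.

Δt = 455 years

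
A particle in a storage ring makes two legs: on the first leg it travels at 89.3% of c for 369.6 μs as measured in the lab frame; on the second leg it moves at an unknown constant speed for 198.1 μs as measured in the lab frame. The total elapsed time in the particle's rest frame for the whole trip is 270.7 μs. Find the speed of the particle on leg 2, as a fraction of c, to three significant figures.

β = 0.850

Leg 1: β = 0.893; γ = 1/√(1 − 0.893²) = 1/√0.2026 = 2.222; τ_1 = 369.6/2.222 = 166.3 μs.
Leg 2: speed unknown; τ_2 = 198.1/γ_2.
Total proper time: 166.3 + τ_2 = 270.7, so τ_2 = 270.7 − 166.3 = 104.4 μs.
γ_2 = 198.1/104.4 = 1.898; β = √(1 − 1/γ²) = √0.7225.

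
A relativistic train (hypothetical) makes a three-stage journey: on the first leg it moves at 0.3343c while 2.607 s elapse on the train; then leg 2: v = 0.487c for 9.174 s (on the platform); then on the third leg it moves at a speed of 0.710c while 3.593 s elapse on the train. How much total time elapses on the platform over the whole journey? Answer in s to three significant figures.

Δt = 17.0 s

Leg 1: γ = 1/√(1 − 0.3343²) = 1/√0.8882 = 1.061; Δt_1 = 1.061 × 2.607 = 2.766 s.
Leg 2: 9.174 s is already measured on the platform.
Leg 3: γ = 1/√(1 − 0.710²) = 1/√0.4959 = 1.420; Δt_3 = 1.420 × 3.593 = 5.102 s.
Total: 2.766 + 9.174 + 5.102 s.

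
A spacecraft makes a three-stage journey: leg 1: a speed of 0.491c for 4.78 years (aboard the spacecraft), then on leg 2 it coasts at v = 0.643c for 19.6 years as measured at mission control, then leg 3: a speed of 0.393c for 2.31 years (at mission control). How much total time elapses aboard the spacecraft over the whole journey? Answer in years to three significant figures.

τ = 21.9 years

Leg 1: 4.78 years is already measured aboard the spacecraft.
Leg 2: γ = 1/√(1 − 0.643²) = 1/√0.5866 = 1.306; τ_2 = 19.6/1.306 = 15.01 years.
Leg 3: γ = 1/√(1 − 0.393²) = 1/√0.8456 = 1.088; τ_3 = 2.31/1.088 = 2.124 years.
Total: 4.780 + 15.01 + 2.124 years.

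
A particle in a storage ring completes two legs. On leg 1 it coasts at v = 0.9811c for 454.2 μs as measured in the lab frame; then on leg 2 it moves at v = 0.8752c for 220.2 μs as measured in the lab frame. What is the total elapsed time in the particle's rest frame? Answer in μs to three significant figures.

τ = 194 μs

Leg 1: γ = 1/√(1 − 0.9811²) = 1/√0.03744 = 5.168; τ_1 = 454.2/5.168 = 87.89 μs.
Leg 2: γ = 1/√(1 − 0.8752²) = 1/√0.2340 = 2.067; τ_2 = 220.2/2.067 = 106.5 μs.
Total: 87.89 + 106.5 μs.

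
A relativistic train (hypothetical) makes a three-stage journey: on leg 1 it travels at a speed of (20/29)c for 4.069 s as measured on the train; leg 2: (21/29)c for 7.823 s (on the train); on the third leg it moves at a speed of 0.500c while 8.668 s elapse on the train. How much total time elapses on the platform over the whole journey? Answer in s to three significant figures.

Δt = 27.0 s

Leg 1: γ = 1/√(1 − (20/29)²) = 29/21 ≈ 1.381; Δt_1 = 1.381 × 4.069 = 5.619 s.
Leg 2: γ = 1/√(1 − (21/29)²) = 29/20 = 1.450; Δt_2 = 1.450 × 7.823 = 11.34 s.
Leg 3: γ = 1/√(1 − 0.500²) = 1/√0.7500 = 1.155; Δt_3 = 1.155 × 8.668 = 10.01 s.
Total: 5.619 + 11.34 + 10.01 s.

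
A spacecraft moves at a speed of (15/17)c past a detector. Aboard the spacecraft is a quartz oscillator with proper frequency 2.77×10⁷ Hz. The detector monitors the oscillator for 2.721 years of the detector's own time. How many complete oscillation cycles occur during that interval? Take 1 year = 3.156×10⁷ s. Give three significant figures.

γ = 1/√(1 − (15/17)²) = 17/8 = 2.125
During 2.721 years of lab time, the oscillator's proper time advances by τ = Δt/γ = 2.721/2.125 = 1.280 years = 4.041×10⁷ s.
N = f × τ = 2.77×10⁷ × 4.041×10⁷ = 1.119×10¹⁵.

N = 1.12×10¹⁵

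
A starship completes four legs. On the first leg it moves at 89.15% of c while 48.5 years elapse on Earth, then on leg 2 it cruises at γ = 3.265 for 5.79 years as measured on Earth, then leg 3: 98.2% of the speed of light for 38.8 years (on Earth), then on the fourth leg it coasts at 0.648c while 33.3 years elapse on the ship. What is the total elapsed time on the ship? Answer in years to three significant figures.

τ = 64.4 years

Leg 1: β = 0.8915; γ = 1/√(1 − 0.8915²) = 1/√0.2052 = 2.207; τ_1 = 48.5/2.207 = 21.97 years.
Leg 2: γ = 3.265; τ_2 = 5.79/3.265 = 1.773 years.
Leg 3: β = 0.982; γ = 1/√(1 − 0.982²) = 1/√0.03568 = 5.294; τ_3 = 38.8/5.294 = 7.329 years.
Leg 4: 33.3 years is already measured on the ship.
Total: 21.97 + 1.773 + 7.329 + 33.30 years.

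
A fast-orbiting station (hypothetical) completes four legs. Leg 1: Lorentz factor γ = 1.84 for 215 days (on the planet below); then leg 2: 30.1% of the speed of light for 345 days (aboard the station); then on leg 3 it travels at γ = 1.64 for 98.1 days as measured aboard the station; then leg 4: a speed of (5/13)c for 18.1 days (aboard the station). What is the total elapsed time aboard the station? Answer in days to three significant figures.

Leg 1: γ = 1.84; τ_1 = 215/1.840 = 116.8 days.
Leg 2: 345 days is already measured aboard the station.
Leg 3: 98.1 days is already measured aboard the station.
Leg 4: 18.1 days is already measured aboard the station.
Total: 116.8 + 345.0 + 98.10 + 18.10 days.

τ = 578 days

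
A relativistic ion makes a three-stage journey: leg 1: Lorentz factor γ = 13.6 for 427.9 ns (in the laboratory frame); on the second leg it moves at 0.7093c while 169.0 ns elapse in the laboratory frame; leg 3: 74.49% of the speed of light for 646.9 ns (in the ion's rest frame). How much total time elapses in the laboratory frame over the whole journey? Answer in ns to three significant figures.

Leg 1: 427.9 ns is already measured in the laboratory frame.
Leg 2: 169.0 ns is already measured in the laboratory frame.
Leg 3: β = 0.7449; γ = 1/√(1 − 0.7449²) = 1/√0.4451 = 1.499; Δt_3 = 1.499 × 646.9 = 969.6 ns.
Total: 427.9 + 169.0 + 969.6 ns.

Δt = 1570 ns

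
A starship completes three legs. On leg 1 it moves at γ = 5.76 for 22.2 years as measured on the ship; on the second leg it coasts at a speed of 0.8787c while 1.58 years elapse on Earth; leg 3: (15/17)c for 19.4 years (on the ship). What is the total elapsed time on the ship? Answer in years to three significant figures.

τ = 42.4 years

Leg 1: 22.2 years is already measured on the ship.
Leg 2: γ = 1/√(1 − 0.8787²) = 1/√0.2279 = 2.095; τ_2 = 1.58/2.095 = 0.7543 years.
Leg 3: 19.4 years is already measured on the ship.
Total: 22.20 + 0.7543 + 19.40 years.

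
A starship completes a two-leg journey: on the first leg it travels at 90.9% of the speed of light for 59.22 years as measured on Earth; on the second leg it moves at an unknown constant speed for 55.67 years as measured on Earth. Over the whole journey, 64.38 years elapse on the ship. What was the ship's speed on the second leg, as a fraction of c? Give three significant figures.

β = 0.701

Leg 1: β = 0.909; γ = 1/√(1 − 0.909²) = 1/√0.1737 = 2.399; τ_1 = 59.22/2.399 = 24.68 years.
Leg 2: speed unknown; τ_2 = 55.67/γ_2.
Total proper time: 24.68 + τ_2 = 64.38, so τ_2 = 64.38 − 24.68 = 39.70 years.
γ_2 = 55.67/39.70 = 1.402; β = √(1 − 1/γ²) = √0.4915.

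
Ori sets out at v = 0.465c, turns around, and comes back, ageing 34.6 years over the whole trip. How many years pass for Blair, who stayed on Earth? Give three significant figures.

Δt = 39.1 years

γ = 1/√(1 − 0.465²) = 1/√0.7838 = 1.130
Earth-frame duration is the dilated interval: Δt = γτ = 1.130 × 34.6 years.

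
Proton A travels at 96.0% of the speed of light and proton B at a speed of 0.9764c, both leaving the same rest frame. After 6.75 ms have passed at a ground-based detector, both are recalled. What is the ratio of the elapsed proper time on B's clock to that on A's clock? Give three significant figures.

τ_B/τ_A = 0.771

A: β = 0.960; γ = 1/√(1 − 0.960²) = 1/√0.07840 = 3.571. B: γ = 1/√(1 − 0.9764²) = 1/√0.04664 = 4.630.
τ_A/τ_B = γ_B/γ_A = 4.630/3.571 = 1.296, so τ_B/τ_A = 0.7713.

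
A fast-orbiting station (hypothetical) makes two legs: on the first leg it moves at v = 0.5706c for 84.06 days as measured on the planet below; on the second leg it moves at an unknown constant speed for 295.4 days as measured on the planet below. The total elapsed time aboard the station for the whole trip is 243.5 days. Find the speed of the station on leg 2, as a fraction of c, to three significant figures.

β = 0.807

Leg 1: γ = 1/√(1 − 0.5706²) = 1/√0.6744 = 1.218; τ_1 = 84.06/1.218 = 69.03 days.
Leg 2: speed unknown; τ_2 = 295.4/γ_2.
Total proper time: 69.03 + τ_2 = 243.5, so τ_2 = 243.5 − 69.03 = 174.5 days.
γ_2 = 295.4/174.5 = 1.693; β = √(1 − 1/γ²) = √0.6512.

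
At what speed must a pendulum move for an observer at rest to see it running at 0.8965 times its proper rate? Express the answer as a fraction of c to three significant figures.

Rate ratio = 1/γ, so γ = 1/0.8965 = 1.115.
β = √(1 − 1/γ²) = √(1 − 0.8965²) = √0.1963

β = 0.443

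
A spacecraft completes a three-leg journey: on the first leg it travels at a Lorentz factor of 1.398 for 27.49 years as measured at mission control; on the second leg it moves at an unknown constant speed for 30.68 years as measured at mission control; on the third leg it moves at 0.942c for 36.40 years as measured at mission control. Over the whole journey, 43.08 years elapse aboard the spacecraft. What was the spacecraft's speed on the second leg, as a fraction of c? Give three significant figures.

β = 0.931

Leg 1: γ = 1.398; τ_1 = 27.49/1.398 = 19.66 years.
Leg 2: speed unknown; τ_2 = 30.68/γ_2.
Leg 3: γ = 1/√(1 − 0.942²) = 1/√0.1126 = 2.980; τ_3 = 36.40/2.980 = 12.22 years.
Total proper time: 19.66 + τ_2 + 12.22 = 43.08, so τ_2 = 43.08 − 31.88 = 11.20 years.
γ_2 = 30.68/11.20 = 2.739; β = √(1 − 1/γ²) = √0.8667.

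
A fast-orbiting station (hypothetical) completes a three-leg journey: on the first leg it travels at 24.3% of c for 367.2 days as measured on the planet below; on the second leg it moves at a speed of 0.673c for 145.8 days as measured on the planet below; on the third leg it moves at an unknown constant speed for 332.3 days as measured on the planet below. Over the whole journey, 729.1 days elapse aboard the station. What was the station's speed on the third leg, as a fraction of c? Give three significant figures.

Leg 1: β = 0.243; γ = 1/√(1 − 0.243²) = 1/√0.9410 = 1.031; τ_1 = 367.2/1.031 = 356.2 days.
Leg 2: γ = 1/√(1 − 0.673²) = 1/√0.5471 = 1.352; τ_2 = 145.8/1.352 = 107.8 days.
Leg 3: speed unknown; τ_3 = 332.3/γ_3.
Total proper time: 356.2 + 107.8 + τ_3 = 729.1, so τ_3 = 729.1 − 464.0 = 265.1 days.
γ_3 = 332.3/265.1 = 1.254; β = √(1 − 1/γ²) = √0.3637.

β = 0.603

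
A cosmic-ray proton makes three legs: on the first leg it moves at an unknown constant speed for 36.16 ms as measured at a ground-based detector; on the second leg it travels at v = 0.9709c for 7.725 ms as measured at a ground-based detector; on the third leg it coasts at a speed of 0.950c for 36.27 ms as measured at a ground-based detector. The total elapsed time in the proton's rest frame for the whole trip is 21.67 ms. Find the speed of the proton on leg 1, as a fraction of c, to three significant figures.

Leg 1: speed unknown; τ_1 = 36.16/γ_1.
Leg 2: γ = 1/√(1 − 0.9709²) = 1/√0.05735 = 4.176; τ_2 = 7.725/4.176 = 1.850 ms.
Leg 3: γ = 1/√(1 − 0.950²) = 1/√0.09750 = 3.203; τ_3 = 36.27/3.203 = 11.33 ms.
Total proper time: τ_1 + 1.850 + 11.33 = 21.67, so τ_1 = 21.67 − 13.18 = 8.495 ms.
γ_1 = 36.16/8.495 = 4.257; β = √(1 − 1/γ²) = √0.9448.

β = 0.972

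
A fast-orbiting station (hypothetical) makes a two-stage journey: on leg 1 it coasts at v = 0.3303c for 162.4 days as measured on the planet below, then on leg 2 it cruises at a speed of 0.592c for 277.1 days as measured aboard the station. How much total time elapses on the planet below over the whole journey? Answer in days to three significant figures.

Leg 1: 162.4 days is already measured on the planet below.
Leg 2: γ = 1/√(1 − 0.592²) = 1/√0.6495 = 1.241; Δt_2 = 1.241 × 277.1 = 343.8 days.
Total: 162.4 + 343.8 days.

Δt = 506 days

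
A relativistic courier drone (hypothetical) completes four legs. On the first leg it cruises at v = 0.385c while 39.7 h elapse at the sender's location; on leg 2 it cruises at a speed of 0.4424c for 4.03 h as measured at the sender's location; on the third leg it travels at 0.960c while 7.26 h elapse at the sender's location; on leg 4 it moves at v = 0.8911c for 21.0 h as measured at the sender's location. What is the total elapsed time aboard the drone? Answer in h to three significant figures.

τ = 51.8 h

Leg 1: γ = 1/√(1 − 0.385²) = 1/√0.8518 = 1.084; τ_1 = 39.7/1.084 = 36.64 h.
Leg 2: γ = 1/√(1 − 0.4424²) = 1/√0.8043 = 1.115; τ_2 = 4.03/1.115 = 3.614 h.
Leg 3: γ = 1/√(1 − 0.960²) = 25/7 ≈ 3.571; τ_3 = 7.26/3.571 = 2.033 h.
Leg 4: γ = 1/√(1 − 0.8911²) = 1/√0.2059 = 2.204; τ_4 = 21.0/2.204 = 9.530 h.
Total: 36.64 + 3.614 + 2.033 + 9.530 h.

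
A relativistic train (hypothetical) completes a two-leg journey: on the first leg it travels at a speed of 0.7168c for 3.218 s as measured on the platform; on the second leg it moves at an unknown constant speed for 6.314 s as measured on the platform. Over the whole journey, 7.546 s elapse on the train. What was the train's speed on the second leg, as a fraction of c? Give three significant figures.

Leg 1: γ = 1/√(1 − 0.7168²) = 1/√0.4862 = 1.434; τ_1 = 3.218/1.434 = 2.244 s.
Leg 2: speed unknown; τ_2 = 6.314/γ_2.
Total proper time: 2.244 + τ_2 = 7.546, so τ_2 = 7.546 − 2.244 = 5.302 s.
γ_2 = 6.314/5.302 = 1.191; β = √(1 − 1/γ²) = √0.2948.

β = 0.543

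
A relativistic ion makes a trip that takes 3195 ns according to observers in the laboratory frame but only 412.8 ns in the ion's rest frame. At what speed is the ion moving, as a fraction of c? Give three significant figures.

The proper time is measured in the ion's rest frame (both events occur at the ion's location); Δt is measured in the laboratory frame. γ = Δt/τ = 3195/412.8 = 7.740.
β = √(1 − 1/γ²) = √(1 − 0.01669) = √0.9833

β = 0.992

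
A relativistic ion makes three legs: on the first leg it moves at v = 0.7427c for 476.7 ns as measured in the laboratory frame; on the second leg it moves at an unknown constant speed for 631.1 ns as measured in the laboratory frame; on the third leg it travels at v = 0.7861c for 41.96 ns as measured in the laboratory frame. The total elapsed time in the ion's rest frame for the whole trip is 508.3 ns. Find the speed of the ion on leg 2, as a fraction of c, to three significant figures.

β = 0.966

Leg 1: γ = 1/√(1 − 0.7427²) = 1/√0.4484 = 1.493; τ_1 = 476.7/1.493 = 319.2 ns.
Leg 2: speed unknown; τ_2 = 631.1/γ_2.
Leg 3: γ = 1/√(1 − 0.7861²) = 1/√0.3820 = 1.618; τ_3 = 41.96/1.618 = 25.94 ns.
Total proper time: 319.2 + τ_2 + 25.94 = 508.3, so τ_2 = 508.3 − 345.1 = 163.2 ns.
γ_2 = 631.1/163.2 = 3.868; β = √(1 − 1/γ²) = √0.9332.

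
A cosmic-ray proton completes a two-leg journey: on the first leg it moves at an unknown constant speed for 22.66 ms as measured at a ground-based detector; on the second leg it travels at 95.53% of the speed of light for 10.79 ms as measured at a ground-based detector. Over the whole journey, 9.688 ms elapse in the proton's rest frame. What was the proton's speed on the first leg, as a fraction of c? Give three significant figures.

β = 0.958

Leg 1: speed unknown; τ_1 = 22.66/γ_1.
Leg 2: β = 0.9553; γ = 1/√(1 − 0.9553²) = 1/√0.08740 = 3.383; τ_2 = 10.79/3.383 = 3.190 ms.
Total proper time: τ_1 + 3.190 = 9.688, so τ_1 = 9.688 − 3.190 = 6.498 ms.
γ_1 = 22.66/6.498 = 3.487; β = √(1 − 1/γ²) = √0.9178.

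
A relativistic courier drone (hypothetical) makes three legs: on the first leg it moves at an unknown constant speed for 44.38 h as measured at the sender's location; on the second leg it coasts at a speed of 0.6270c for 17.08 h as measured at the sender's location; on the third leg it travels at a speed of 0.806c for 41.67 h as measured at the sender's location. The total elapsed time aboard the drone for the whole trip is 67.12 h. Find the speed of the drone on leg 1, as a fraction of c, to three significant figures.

β = 0.754

Leg 1: speed unknown; τ_1 = 44.38/γ_1.
Leg 2: γ = 1/√(1 − 0.6270²) = 1/√0.6069 = 1.284; τ_2 = 17.08/1.284 = 13.31 h.
Leg 3: γ = 1/√(1 − 0.806²) = 1/√0.3504 = 1.689; τ_3 = 41.67/1.689 = 24.67 h.
Total proper time: τ_1 + 13.31 + 24.67 = 67.12, so τ_1 = 67.12 − 37.97 = 29.15 h.
γ_1 = 44.38/29.15 = 1.523; β = √(1 − 1/γ²) = √0.5686.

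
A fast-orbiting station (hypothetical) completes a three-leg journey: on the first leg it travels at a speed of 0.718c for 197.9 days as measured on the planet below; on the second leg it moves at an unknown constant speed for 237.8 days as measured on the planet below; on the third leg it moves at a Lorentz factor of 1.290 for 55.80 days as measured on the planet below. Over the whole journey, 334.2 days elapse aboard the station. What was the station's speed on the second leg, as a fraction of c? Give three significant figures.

Leg 1: γ = 1/√(1 − 0.718²) = 1/√0.4845 = 1.437; τ_1 = 197.9/1.437 = 137.7 days.
Leg 2: speed unknown; τ_2 = 237.8/γ_2.
Leg 3: γ = 1.290; τ_3 = 55.80/1.290 = 43.26 days.
Total proper time: 137.7 + τ_2 + 43.26 = 334.2, so τ_2 = 334.2 − 181.0 = 153.2 days.
γ_2 = 237.8/153.2 = 1.552; β = √(1 − 1/γ²) = √0.5850.

β = 0.765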